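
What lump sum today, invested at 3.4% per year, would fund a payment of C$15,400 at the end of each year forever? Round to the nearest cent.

C$452,941.18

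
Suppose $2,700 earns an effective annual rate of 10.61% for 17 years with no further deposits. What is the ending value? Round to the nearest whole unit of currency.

$14,992

FV = 2,700 × (1 + 0.1061)^17 = 14,992.3059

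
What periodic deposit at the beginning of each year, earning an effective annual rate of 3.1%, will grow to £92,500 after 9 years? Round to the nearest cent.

PMT = 92500 / ( [(1+0.031)^9 − 1] / 0.031 × (1+i) ) = 92500 / 10.516815 = 8,795.4386

£8,795.44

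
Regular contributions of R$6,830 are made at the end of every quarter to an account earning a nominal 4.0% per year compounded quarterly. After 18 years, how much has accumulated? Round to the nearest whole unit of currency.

Periodic rate i = 0.04/4 = 0.01; n = 18 × 4 = 72 periods.
FV = PMT · [(1+i)^n − 1] / i = 6830 · 104.709931 = 715,168.8302

R$715,169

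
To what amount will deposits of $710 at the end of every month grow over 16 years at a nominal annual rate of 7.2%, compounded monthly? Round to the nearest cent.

i = 0.072/12 = 0.006 per month; n = 16·12 = 192.
Accumulation factor s(192|0.006) = 358.940221; FV = 710 × 358.940221 = 254,847.5570

$254,847.56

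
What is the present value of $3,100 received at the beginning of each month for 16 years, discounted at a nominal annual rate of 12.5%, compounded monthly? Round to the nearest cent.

Periodic rate i = 0.125/12 = 0.0104167; n = 16 × 12 = 192 periods.
PV = 3100 × [1 − (1+0.0104167)^(−192)] / 0.0104167 × (1+i) = 3100 × 83.735970 = 259,581.5067
(annuity-due: payments at period start, so ×(1+i).)

$259,581.51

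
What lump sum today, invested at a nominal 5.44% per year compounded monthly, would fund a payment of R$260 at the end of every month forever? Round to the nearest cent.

R$57,352.94

Periodic rate i = 0.0544/12 = 0.00453333.
PV = C/r = 260/0.00453333 = 57,352.9412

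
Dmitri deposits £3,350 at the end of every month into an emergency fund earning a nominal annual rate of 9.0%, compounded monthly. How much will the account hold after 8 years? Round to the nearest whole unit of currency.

£468,518

With 12 periods per year: i = 0.0075, n = 96.
Accumulation factor s(96|0.0075) = 139.856164; FV = 3350 × 139.856164 = 468,518.1486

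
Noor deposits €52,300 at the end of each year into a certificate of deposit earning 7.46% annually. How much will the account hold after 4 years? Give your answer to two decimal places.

€233,795.42

FV = 52300 × [(1+0.0746)^4 − 1] / 0.0746 = 52300 × 4.470276 = 233,795.4244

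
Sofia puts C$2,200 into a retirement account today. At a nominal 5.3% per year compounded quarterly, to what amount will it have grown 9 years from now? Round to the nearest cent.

With 4 periods per year: i = 0.01325, n = 36.
2,200 × (1+0.01325)^36 = 2,200 × 1.606194 = 3,533.6272

C$3,533.63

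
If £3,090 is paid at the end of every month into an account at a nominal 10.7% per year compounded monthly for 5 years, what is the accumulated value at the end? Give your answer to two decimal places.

£243,759.23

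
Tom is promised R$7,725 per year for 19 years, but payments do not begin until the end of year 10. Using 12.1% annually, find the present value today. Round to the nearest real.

PV at t=9 (ordinary 19-year annuity): 7725 × a(19|0.121) = 7725 × 7.321036 = 56,555.0068
Discount back 9 years: 56,555.0068 × (1+0.121)^(−9) = 56,555.0068 × 0.357725 = 20,231.1489

R$20,231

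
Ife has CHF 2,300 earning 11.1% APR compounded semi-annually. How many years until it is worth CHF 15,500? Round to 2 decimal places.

17.66 years

Periodic rate i = 0.111/2 = 0.0555.
n = ln(15500/2300) / ln(1+0.0555) = ln(6.73913) / 0.054015 = 35.3225 half-years
= 35.3225/2 years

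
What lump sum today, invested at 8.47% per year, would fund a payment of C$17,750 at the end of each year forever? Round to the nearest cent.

PV = C/r = 17750/0.0847 = 209,563.1641

C$209,563.16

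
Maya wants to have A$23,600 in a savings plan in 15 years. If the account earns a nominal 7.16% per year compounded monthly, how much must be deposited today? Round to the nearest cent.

A$8,088.46

Periodic rate i = 0.0716/12 = 0.00596667; n = 15 × 12 = 180 periods.
PV = FV·(1+i)^(−n) = 23,600 × 0.342731 = 8,088.4581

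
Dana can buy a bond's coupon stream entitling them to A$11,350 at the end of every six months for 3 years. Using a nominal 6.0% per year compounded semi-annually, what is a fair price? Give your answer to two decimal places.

With 2 periods per year: i = 0.03, n = 6.
PV = PMT · [1 − (1+i)^(−n)] / i = 11350 · 5.417191 = 61,485.1229

A$61,485.12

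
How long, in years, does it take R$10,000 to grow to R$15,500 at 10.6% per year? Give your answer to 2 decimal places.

(1+i)^n = 15500/10000 = 1.55000, so n = ln 1.55000 / ln 1.106 = 4.3499 years

4.35 years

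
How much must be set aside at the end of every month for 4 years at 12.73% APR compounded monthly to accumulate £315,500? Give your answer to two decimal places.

£5,074.93

Periodic rate i = 0.1273/12 = 0.0106083; n = 4 × 12 = 48 periods.
FV-annuity factor = 62.168375; PMT = 315500 / 62.168375 = 5,074.9275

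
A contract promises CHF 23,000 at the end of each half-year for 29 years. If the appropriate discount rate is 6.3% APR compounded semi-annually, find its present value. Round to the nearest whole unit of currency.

CHF 609,321

Periodic rate i = 0.063/2 = 0.0315; n = 29 × 2 = 58 periods.
Annuity factor a(58|0.0315) = 26.492226; PV = 23000 × 26.492226 = 609,321.2088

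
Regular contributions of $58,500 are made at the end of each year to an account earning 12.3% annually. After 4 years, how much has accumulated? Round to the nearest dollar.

Accumulation factor s(4|0.123) = 4.800377; FV = 58500 × 4.800377 = 280,822.0467

$280,822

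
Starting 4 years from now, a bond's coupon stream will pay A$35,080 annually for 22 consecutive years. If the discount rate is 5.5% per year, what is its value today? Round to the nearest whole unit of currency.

A$375,917

Value one period before first payment (t=3): 35080 × [1 − (1+0.055)^(−22)] / 0.055 = 35080 × 12.583170 = 441,417.5940
Discount back 3 years: 441,417.5940 × (1+0.055)^(−3) = 441,417.5940 × 0.851614 = 375,917.2547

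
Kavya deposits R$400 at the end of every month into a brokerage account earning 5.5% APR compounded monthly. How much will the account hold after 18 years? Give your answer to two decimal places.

R$147,068.00

i = 0.055/12 = 0.00458333 per month; n = 18·12 = 216.
Accumulation factor s(216|0.00458333) = 367.670008; FV = 400 × 367.670008 = 147,068.0034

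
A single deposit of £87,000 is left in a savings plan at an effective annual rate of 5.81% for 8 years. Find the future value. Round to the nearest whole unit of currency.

FV = PV·(1+i)^n = 87,000 × 1.571136 = 136,688.8116

£136,689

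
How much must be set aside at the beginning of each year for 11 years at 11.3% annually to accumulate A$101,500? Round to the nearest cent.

A$4,586.67

PMT = 101500 / ( [(1+0.113)^11 − 1] / 0.113 × (1+i) ) = 101500 / 22.129343 = 4,586.6703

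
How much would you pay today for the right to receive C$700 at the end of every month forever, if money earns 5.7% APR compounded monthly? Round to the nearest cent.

C$147,368.42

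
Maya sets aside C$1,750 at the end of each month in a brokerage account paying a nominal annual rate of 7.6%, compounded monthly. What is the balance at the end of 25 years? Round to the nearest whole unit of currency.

With 12 periods per year: i = 0.00633333, n = 300.
FV = PMT · [(1+i)^n − 1] / i = 1750 · 891.466808 = 1,560,066.9136

C$1,560,067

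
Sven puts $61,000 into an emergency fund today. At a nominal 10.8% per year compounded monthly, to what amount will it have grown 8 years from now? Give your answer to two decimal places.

$144,172.29

Periodic rate i = 0.108/12 = 0.009; n = 8 × 12 = 96 periods.
FV = PV·(1+i)^n = 61,000 × 2.363480 = 144,172.2890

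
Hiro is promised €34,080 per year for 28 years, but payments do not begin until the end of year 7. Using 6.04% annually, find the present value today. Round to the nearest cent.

€320,043.24

Value one period before first payment (t=6): 34080 × [1 − (1+0.0604)^(−28)] / 0.0604 = 34080 × 13.351418 = 455,016.3128
PV₀ = 455,016.3128 / (1+0.0604)^6 = 455,016.3128 / 1.421734 = 320,043.2356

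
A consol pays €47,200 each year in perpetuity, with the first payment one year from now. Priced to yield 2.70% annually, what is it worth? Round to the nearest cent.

€1,748,148.15

PV = C/r = 47200/0.027 = 1,748,148.1481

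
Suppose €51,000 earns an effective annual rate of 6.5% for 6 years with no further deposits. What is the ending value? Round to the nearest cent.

€74,416.26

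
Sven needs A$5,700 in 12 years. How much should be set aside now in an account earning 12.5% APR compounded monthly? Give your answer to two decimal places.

i = 0.125/12 = 0.0104167 per month; n = 12·12 = 144.
PV = 5,700 / (1 + 0.0104167)^144 = 5,700 / 4.447052 = 1,281.7481

A$1,281.75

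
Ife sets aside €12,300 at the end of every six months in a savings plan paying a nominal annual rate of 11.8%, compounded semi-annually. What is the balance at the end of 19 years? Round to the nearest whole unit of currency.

i = 0.118/2 = 0.059 per half-year; n = 19·2 = 38.
FV = PMT · [(1+i)^n − 1] / i = 12300 · 132.741428 = 1,632,719.5633

€1,632,720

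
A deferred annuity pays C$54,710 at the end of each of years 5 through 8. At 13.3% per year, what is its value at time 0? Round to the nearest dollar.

PV at t=4 (ordinary 4-year annuity): 54710 × a(4|0.133) = 54710 × 2.956025 = 161,724.1550
PV₀ = 161,724.1550 / (1+0.133)^4 = 161,724.1550 / 1.647857 = 98,142.0785

C$98,142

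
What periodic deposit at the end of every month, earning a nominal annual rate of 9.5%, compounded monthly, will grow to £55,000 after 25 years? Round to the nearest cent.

£45.12

i = 0.095/12 = 0.00791667 per month; n = 25·12 = 300.
PMT = 55000 / ( [(1+0.00791667)^300 − 1] / 0.00791667 ) = 55000 / 1219.066282 = 45.1165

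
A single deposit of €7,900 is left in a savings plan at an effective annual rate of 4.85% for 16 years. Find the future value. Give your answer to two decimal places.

€16,854.74

7,900 × (1+0.0485)^16 = 7,900 × 2.133511 = 16,854.7396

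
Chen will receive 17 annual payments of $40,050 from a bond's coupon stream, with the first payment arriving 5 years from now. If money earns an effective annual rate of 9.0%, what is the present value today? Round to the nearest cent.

$242,403.58

Value one period before first payment (t=4): 40050 × [1 − (1+0.09)^(−17)] / 0.09 = 40050 × 8.543631 = 342,172.4363
PV₀ = 342,172.4363 / (1+0.09)^4 = 342,172.4363 / 1.411582 = 242,403.5804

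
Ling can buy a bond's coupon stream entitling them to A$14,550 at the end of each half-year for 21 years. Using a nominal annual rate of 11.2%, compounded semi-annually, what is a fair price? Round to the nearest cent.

A$233,470.84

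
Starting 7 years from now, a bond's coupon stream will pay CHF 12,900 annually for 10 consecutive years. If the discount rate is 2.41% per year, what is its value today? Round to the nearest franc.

CHF 98,326

Value one period before first payment (t=6): 12900 × [1 − (1+0.0241)^(−10)] / 0.0241 = 12900 × 8.792907 = 113,428.4973
PV₀ = 113,428.4973 / (1+0.0241)^6 = 113,428.4973 / 1.153597 = 98,325.9117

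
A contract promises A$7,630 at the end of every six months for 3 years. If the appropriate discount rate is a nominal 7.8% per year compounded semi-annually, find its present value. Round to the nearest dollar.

A$40,128

With 2 periods per year: i = 0.039, n = 6.
PV = PMT · [1 − (1+i)^(−n)] / i = 7630 · 5.259246 = 40,128.0449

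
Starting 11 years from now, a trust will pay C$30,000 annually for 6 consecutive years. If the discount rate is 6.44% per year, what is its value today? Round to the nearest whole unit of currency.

C$77,951

PV at t=10 (ordinary 6-year annuity): 30000 × a(6|0.0644) = 30000 × 4.850073 = 145,502.1820
Discount back 10 years: 145,502.1820 × (1+0.0644)^(−10) = 145,502.1820 × 0.535737 = 77,950.8486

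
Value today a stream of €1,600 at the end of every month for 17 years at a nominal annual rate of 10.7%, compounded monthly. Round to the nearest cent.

i = 0.107/12 = 0.00891667 per month; n = 17·12 = 204.
PV = 1600 × [1 − (1+0.00891667)^(−204)] / 0.00891667 = 1600 × 93.813009 = 150,100.8140

€150,100.81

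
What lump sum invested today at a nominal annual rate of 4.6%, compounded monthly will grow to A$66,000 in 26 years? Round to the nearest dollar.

Periodic rate i = 0.046/12 = 0.00383333; n = 26 × 12 = 312 periods.
PV = FV·(1+i)^(−n) = 66,000 × 0.303094 = 20,004.1796

A$20,004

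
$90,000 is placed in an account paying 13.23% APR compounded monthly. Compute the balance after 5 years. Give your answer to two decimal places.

$173,762.55

i = 0.1323/12 = 0.011025 per month; n = 5·12 = 60.
90,000 × (1+0.011025)^60 = 90,000 × 1.930695 = 173,762.5538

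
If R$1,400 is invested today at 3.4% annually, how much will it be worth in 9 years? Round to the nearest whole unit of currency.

FV = PV·(1+i)^n = 1,400 × 1.351092 = 1,891.5285

R$1,892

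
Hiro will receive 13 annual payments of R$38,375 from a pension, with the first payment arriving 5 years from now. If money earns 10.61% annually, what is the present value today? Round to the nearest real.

Value one period before first payment (t=4): 38375 × [1 − (1+0.1061)^(−13)] / 0.1061 = 38375 × 6.884347 = 264,186.7983
PV₀ = 264,186.7983 / (1+0.1061)^4 = 264,186.7983 / 1.496848 = 176,495.4616

R$176,495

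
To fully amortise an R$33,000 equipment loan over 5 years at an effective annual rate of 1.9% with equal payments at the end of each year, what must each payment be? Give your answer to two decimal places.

PMT = 33000 / ( [1 − (1+0.019)^(−5)] / 0.019 ) = 33000 / 4.727171 = 6,980.9198

R$6,980.92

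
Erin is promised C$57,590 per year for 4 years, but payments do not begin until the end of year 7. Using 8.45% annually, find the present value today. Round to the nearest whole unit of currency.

C$116,075

PV at t=6 (ordinary 4-year annuity): 57590 × a(4|0.0845) = 57590 × 3.279220 = 188,850.2806
PV₀ = 188,850.2806 / (1+0.0845)^6 = 188,850.2806 / 1.626962 = 116,075.4287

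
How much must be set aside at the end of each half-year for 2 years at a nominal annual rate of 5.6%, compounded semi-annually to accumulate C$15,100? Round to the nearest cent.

C$3,620.10

With 2 periods per year: i = 0.028, n = 4.
FV-annuity factor = 4.171158; PMT = 15100 / 4.171158 = 3,620.0979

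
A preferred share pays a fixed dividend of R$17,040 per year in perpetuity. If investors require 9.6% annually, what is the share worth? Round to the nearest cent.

R$177,500.00

PV = C/r = 17040/0.096 = 177,500.0000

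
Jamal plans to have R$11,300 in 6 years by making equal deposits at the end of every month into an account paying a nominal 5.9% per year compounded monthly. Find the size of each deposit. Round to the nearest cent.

i = 0.059/12 = 0.00491667 per month; n = 6·12 = 72.
PMT = 11300 / ( [(1+0.00491667)^72 − 1] / 0.00491667 ) = 11300 / 86.139636 = 131.1824

R$131.18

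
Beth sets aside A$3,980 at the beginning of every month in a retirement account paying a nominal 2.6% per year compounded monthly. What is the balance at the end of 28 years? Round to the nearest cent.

With 12 periods per year: i = 0.00216667, n = 336.
FV = 3980 × [(1+0.00216667)^336 − 1] / 0.00216667 × (1+i) = 3980 × 494.594372 = 1,968,485.6021
(Beginning-of-period payments → annuity-due factor ×(1+i).)

A$1,968,485.60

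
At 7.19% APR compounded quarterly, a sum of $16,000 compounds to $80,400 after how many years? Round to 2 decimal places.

22.65 years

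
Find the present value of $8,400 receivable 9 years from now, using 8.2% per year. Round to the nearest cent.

Discount factor = (1+0.082)^(−9) = 0.491988; PV = 8,400 × 0.491988 = 4,132.7006

$4,132.70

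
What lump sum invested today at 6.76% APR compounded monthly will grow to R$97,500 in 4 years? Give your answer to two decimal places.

Periodic rate i = 0.0676/12 = 0.00563333; n = 4 × 12 = 48 periods.
PV = 97,500 / (1 + 0.00563333)^48 = 97,500 / 1.309495 = 74,456.2092

R$74,456.21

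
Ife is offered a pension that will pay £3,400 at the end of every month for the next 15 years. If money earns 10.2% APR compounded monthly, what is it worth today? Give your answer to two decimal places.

£312,823.88

Periodic rate i = 0.102/12 = 0.0085; n = 15 × 12 = 180 periods.
PV = 3400 × [1 − (1+0.0085)^(−180)] / 0.0085 = 3400 × 92.007024 = 312,823.8806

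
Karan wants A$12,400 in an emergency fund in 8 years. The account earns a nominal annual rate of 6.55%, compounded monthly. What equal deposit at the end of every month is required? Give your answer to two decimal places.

With 12 periods per year: i = 0.00545833, n = 96.
PMT = 12400 / ( [(1+0.00545833)^96 − 1] / 0.00545833 ) = 12400 / 125.746190 = 98.6113

A$98.61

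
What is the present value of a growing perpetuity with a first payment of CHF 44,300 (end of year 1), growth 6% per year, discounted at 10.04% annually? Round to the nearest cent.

PV = PMT / (i − g) = 44300 / (0.1004 − 0.06) = 44300 / 0.040400 = 1,096,534.6535

CHF 1,096,534.65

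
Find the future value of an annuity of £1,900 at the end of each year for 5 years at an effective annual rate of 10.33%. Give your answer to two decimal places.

£11,676.14

FV = 1900 × [(1+0.1033)^5 − 1] / 0.1033 = 1900 × 6.145334 = 11,676.1351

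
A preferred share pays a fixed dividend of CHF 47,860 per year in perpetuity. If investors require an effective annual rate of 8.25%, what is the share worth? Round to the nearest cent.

PV = C/r = 47860/0.0825 = 580,121.2121

CHF 580,121.21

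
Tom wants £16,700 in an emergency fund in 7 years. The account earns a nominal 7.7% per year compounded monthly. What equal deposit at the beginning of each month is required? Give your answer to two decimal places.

Periodic rate i = 0.077/12 = 0.00641667; n = 7 × 12 = 84 periods.
FV-annuity factor × (1+i) = 111.569893; PMT = 16700 / 111.569893 = 149.6820

£149.68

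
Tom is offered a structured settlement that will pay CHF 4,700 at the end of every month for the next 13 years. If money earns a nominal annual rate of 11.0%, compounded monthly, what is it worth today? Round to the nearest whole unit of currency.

CHF 389,225

Periodic rate i = 0.11/12 = 0.00916667; n = 13 × 12 = 156 periods.
Annuity factor a(156|0.00916667) = 82.813859; PV = 4700 × 82.813859 = 389,225.1359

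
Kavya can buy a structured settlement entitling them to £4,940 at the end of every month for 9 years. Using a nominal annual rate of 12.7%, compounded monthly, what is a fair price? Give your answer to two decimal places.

Periodic rate i = 0.127/12 = 0.0105833; n = 9 × 12 = 108 periods.
Annuity factor a(108|0.0105833) = 64.178092; PV = 4940 × 64.178092 = 317,039.7763

£317,039.78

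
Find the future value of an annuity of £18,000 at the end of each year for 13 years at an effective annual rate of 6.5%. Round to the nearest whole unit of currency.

£350,997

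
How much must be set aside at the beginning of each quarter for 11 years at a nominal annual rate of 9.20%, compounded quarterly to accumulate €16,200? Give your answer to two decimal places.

€211.79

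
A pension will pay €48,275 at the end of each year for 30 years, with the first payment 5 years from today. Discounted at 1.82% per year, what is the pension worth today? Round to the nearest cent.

€1,031,282.14

PV at t=4 (ordinary 30-year annuity): 48275 × a(30|0.0182) = 48275 × 22.960830 = 1,108,434.0690
Discount back 4 years: 1,108,434.0690 × (1+0.0182)^(−4) = 1,108,434.0690 × 0.930396 = 1,031,282.1363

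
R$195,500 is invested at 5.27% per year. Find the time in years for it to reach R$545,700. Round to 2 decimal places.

19.99 years

n = ln(545700/195500) / ln(1+0.0527) = ln(2.79130) / 0.051358 = 19.9872 years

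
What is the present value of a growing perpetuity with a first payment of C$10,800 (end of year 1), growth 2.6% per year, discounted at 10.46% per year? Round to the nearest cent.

C$137,404.58

PV = D₁/(r − g) = 10800/(0.1046 − 0.026) = 137,404.5802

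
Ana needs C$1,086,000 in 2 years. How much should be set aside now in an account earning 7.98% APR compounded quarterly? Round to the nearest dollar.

C$927,254

Periodic rate i = 0.0798/4 = 0.01995; n = 2 × 4 = 8 periods.
PV = FV·(1+i)^(−n) = 1,086,000 × 0.853825 = 927,254.1098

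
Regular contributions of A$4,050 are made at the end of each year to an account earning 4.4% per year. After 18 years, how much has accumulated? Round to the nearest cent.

Accumulation factor s(18|0.044) = 26.607860; FV = 4050 × 26.607860 = 107,761.8323

A$107,761.83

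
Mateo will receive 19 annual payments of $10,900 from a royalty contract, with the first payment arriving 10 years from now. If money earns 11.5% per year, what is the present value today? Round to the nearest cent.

$31,085.87

PV at t=9 (ordinary 19-year annuity): 10900 × a(19|0.115) = 10900 × 7.596445 = 82,801.2470
PV₀ = 82,801.2470 / (1+0.115)^9 = 82,801.2470 / 2.663629 = 31,085.8732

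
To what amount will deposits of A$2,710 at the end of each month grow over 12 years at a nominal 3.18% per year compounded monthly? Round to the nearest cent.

A$474,390.17

Periodic rate i = 0.0318/12 = 0.00265; n = 12 × 12 = 144 periods.
Accumulation factor s(144|0.00265) = 175.051723; FV = 2710 × 175.051723 = 474,390.1688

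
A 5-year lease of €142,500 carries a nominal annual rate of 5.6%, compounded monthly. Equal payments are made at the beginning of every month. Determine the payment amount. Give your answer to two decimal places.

With 12 periods per year: i = 0.00466667, n = 60.
Annuity-PV factor × (1+i) = 52.470263; PMT = 142500 / 52.470263 = 2,715.8240

€2,715.82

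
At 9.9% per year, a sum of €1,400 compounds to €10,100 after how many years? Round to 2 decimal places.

(1+i)^n = 10100/1400 = 7.21429, so n = ln 7.21429 / ln 1.099 = 20.9327 years

20.93 years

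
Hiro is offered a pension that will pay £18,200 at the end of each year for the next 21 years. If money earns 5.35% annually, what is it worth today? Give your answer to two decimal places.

PV = PMT · [1 − (1+i)^(−n)] / i = 18200 · 12.435241 = 226,321.3872

£226,321.39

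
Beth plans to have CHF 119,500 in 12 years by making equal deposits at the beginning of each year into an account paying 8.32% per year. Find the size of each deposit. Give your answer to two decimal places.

CHF 5,703.98

FV-annuity factor × (1+i) = 20.950268; PMT = 119500 / 20.950268 = 5,703.9843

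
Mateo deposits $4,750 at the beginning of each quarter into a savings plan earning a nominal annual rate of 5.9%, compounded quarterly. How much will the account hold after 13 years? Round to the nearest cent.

$372,948.16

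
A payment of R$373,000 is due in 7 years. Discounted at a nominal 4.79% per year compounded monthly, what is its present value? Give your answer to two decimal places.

R$266,919.16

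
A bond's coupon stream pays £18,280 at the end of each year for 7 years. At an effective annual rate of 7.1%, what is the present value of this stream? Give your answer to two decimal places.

£98,173.68

Annuity factor a(7|0.071) = 5.370551; PV = 18280 × 5.370551 = 98,173.6757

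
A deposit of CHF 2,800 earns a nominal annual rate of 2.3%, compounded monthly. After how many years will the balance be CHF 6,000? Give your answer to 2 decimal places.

Periodic rate i = 0.023/12 = 0.00191667.
n = ln(6000/2800) / ln(1+0.00191667) = ln(2.14286) / 0.001915 = 398.0192 months
= 398.0192/12 years

33.17 years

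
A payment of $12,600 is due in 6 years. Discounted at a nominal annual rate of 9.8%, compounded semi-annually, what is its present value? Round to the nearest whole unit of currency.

$7,097

i = 0.098/2 = 0.049 per half-year; n = 6·2 = 12.
PV = 12,600 / (1 + 0.049)^12 = 12,600 / 1.775439 = 7,096.8347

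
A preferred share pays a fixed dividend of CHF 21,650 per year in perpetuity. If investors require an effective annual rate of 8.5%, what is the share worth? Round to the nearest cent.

CHF 254,705.88

PV = C/r = 21650/0.085 = 254,705.8824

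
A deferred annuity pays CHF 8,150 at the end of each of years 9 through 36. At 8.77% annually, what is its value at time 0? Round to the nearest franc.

PV at t=8 (ordinary 28-year annuity): 8150 × a(28|0.0877) = 8150 × 10.319218 = 84,101.6297
PV₀ = 84,101.6297 / (1+0.0877)^8 = 84,101.6297 / 1.959174 = 42,927.0835

CHF 42,927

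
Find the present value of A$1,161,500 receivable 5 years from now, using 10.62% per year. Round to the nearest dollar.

A$701,215

PV = FV·(1+i)^(−n) = 1,161,500 × 0.603715 = 701,214.5895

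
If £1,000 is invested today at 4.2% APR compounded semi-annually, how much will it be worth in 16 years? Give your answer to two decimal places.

£1,944.57

Periodic rate i = 0.042/2 = 0.021; n = 16 × 2 = 32 periods.
FV = PV·(1+i)^n = 1,000 × 1.944571 = 1,944.5707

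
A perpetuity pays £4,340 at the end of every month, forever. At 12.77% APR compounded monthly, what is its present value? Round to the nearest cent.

£407,830.85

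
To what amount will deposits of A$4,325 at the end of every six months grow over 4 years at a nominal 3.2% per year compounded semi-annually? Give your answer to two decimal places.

i = 0.032/2 = 0.016 per half-year; n = 4·2 = 8.
Accumulation factor s(8|0.016) = 8.462626; FV = 4325 × 8.462626 = 36,600.8593

A$36,600.86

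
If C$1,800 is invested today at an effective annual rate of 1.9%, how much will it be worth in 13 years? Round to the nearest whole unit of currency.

FV = 1,800 × (1 + 0.019)^13 = 2,298.9890

C$2,299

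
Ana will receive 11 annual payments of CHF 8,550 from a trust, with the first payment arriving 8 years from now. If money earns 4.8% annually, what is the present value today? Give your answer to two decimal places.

CHF 51,692.14

PV at t=7 (ordinary 11-year annuity): 8550 × a(11|0.048) = 8550 × 8.394357 = 71,771.7494
PV₀ = 71,771.7494 / (1+0.048)^7 = 71,771.7494 / 1.388446 = 51,692.1450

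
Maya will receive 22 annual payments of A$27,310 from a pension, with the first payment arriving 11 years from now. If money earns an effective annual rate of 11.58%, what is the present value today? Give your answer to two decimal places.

A$71,763.53

Value one period before first payment (t=10): 27310 × [1 − (1+0.1158)^(−22)] / 0.1158 = 27310 × 7.860418 = 214,668.0203
Discount back 10 years: 214,668.0203 × (1+0.1158)^(−10) = 214,668.0203 × 0.334300 = 71,763.5279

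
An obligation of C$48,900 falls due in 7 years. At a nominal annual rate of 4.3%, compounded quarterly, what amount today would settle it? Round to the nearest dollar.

C$36,248

Periodic rate i = 0.043/4 = 0.01075; n = 7 × 4 = 28 periods.
Discount factor = (1+0.01075)^(−28) = 0.741268; PV = 48,900 × 0.741268 = 36,247.9841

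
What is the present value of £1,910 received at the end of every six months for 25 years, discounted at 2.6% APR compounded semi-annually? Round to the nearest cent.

£69,900.55

Periodic rate i = 0.026/2 = 0.013; n = 25 × 2 = 50 periods.
PV = PMT · [1 − (1+i)^(−n)] / i = 1910 · 36.597148 = 69,900.5528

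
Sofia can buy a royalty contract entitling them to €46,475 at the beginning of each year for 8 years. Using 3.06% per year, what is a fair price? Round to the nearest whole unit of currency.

PV = 46475 × [1 − (1+0.0306)^(−8)] / 0.0306 × (1+i) = 46475 × 7.216219 = 335,373.7690
(annuity-due: payments at period start, so ×(1+i).)

€335,374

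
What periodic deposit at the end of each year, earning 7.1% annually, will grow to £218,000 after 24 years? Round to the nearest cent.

FV-annuity factor = 58.977055; PMT = 218000 / 58.977055 = 3,696.3528

£3,696.35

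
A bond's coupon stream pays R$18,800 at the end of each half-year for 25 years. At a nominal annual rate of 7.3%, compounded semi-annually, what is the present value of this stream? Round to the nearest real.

With 2 periods per year: i = 0.0365, n = 50.
Annuity factor a(50|0.0365) = 22.834351; PV = 18800 × 22.834351 = 429,285.8027

R$429,286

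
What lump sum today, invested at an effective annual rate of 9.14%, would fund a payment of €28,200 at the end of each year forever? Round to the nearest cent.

€308,533.92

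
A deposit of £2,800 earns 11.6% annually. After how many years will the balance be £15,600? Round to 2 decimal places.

15.65 years

(1+i)^n = 15600/2800 = 5.57143, so n = ln 5.57143 / ln 1.116 = 15.6505 years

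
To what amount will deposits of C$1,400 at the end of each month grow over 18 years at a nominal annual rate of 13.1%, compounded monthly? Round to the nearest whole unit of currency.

With 12 periods per year: i = 0.0109167, n = 216.
FV = PMT · [(1+i)^n − 1] / i = 1400 · 864.328932 = 1,210,060.5050

C$1,210,061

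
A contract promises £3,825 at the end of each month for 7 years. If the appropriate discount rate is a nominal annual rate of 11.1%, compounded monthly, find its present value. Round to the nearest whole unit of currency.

£222,707

With 12 periods per year: i = 0.00925, n = 84.
PV = PMT · [1 − (1+i)^(−n)] / i = 3825 · 58.223957 = 222,706.6345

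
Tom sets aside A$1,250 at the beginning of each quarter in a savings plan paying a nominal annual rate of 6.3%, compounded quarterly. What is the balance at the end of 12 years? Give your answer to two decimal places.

i = 0.063/4 = 0.01575 per quarter; n = 12·4 = 48.
FV = 1250 × [(1+0.01575)^48 − 1] / 0.01575 × (1+i) = 1250 × 72.052421 = 90,065.5257
Payments are at the start of each period, so multiply by (1+i).

A$90,065.53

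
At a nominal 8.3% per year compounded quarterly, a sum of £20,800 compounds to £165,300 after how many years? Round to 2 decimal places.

25.23 years

Periodic rate i = 0.083/4 = 0.02075.
(1+i)^n = 165300/20800 = 7.94712, so n = ln 7.94712 / ln 1.02075 = 100.9273 quarters
= 100.9273/4 years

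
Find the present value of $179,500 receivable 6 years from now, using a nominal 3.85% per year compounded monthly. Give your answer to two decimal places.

$142,528.93

i = 0.0385/12 = 0.00320833 per month; n = 6·12 = 72.
Discount factor = (1+0.00320833)^(−72) = 0.794033; PV = 179,500 × 0.794033 = 142,528.9276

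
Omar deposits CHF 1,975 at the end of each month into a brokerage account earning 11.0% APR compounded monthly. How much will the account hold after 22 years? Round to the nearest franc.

CHF 2,180,952

With 12 periods per year: i = 0.00916667, n = 264.
FV = 1975 × [(1+0.00916667)^264 − 1] / 0.00916667 = 1975 × 1104.279485 = 2,180,951.9829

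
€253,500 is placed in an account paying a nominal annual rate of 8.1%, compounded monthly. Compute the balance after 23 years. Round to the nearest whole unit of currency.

i = 0.081/12 = 0.00675 per month; n = 23·12 = 276.
FV = 253,500 × (1 + 0.00675)^276 = 1,623,118.1301

€1,623,118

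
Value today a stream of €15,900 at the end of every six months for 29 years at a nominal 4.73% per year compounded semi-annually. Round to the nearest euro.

€499,012

i = 0.0473/2 = 0.02365 per half-year; n = 29·2 = 58.
Annuity factor a(58|0.02365) = 31.384405; PV = 15900 × 31.384405 = 499,012.0405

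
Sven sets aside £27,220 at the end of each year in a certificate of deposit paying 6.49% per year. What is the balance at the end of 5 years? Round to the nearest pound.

£154,950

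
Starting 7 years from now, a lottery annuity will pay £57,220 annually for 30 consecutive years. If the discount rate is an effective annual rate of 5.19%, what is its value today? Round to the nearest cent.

£635,469.04

PV at t=6 (ordinary 30-year annuity): 57220 × a(30|0.0519) = 57220 × 15.045038 = 860,877.0489
PV₀ = 860,877.0489 / (1+0.0519)^6 = 860,877.0489 / 1.354711 = 635,469.0434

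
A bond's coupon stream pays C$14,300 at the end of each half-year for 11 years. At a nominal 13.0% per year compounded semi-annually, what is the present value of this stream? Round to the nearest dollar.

C$164,953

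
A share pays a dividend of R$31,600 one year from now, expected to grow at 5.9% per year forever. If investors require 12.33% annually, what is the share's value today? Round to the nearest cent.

R$491,446.35

PV = D₁/(r − g) = 31600/(0.1233 − 0.059) = 491,446.3453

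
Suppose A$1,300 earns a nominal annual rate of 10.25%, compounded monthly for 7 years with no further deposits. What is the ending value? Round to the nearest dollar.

A$2,656

i = 0.1025/12 = 0.00854167 per month; n = 7·12 = 84.
FV = 1,300 × (1 + 0.00854167)^84 = 2,655.9895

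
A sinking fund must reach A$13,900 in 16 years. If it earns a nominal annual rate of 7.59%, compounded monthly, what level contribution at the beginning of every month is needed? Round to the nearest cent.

A$37.09

Periodic rate i = 0.0759/12 = 0.006325; n = 16 × 12 = 192 periods.
FV-annuity factor × (1+i) = 374.753107; PMT = 13900 / 374.753107 = 37.0911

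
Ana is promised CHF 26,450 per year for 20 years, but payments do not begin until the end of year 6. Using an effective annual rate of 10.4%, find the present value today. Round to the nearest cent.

CHF 133,639.78

PV at t=5 (ordinary 20-year annuity): 26450 × a(20|0.104) = 26450 × 8.286200 = 219,169.9992
PV₀ = 219,169.9992 / (1+0.104)^5 = 219,169.9992 / 1.640006 = 133,639.7760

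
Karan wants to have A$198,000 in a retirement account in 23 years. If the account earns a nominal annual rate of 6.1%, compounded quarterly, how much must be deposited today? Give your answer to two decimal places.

i = 0.061/4 = 0.01525 per quarter; n = 23·4 = 92.
PV = 198,000 / (1 + 0.01525)^92 = 198,000 / 4.024536 = 49,198.2165

A$49,198.22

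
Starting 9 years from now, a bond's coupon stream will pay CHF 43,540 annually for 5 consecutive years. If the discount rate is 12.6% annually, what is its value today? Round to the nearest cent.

CHF 59,845.81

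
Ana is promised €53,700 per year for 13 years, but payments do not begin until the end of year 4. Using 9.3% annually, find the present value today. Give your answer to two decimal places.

€303,034.93

Value one period before first payment (t=3): 53700 × [1 − (1+0.093)^(−13)] / 0.093 = 53700 × 7.368497 = 395,688.2647
Discount back 3 years: 395,688.2647 × (1+0.093)^(−3) = 395,688.2647 × 0.765843 = 303,034.9251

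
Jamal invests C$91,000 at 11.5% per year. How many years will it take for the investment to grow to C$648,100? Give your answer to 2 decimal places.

18.03 years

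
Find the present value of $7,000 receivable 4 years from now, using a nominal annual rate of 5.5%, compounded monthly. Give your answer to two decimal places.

$5,620.46

i = 0.055/12 = 0.00458333 per month; n = 4·12 = 48.
PV = FV·(1+i)^(−n) = 7,000 × 0.802922 = 5,620.4559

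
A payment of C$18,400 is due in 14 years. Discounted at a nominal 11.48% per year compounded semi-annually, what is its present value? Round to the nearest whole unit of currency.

With 2 periods per year: i = 0.0574, n = 28.
Discount factor = (1+0.0574)^(−28) = 0.209556; PV = 18,400 × 0.209556 = 3,855.8245

C$3,856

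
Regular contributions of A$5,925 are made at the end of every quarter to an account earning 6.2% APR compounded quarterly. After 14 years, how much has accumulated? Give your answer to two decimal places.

i = 0.062/4 = 0.0155 per quarter; n = 14·4 = 56.
Accumulation factor s(56|0.0155) = 88.150549; FV = 5925 × 88.150549 = 522,292.0022

A$522,292.00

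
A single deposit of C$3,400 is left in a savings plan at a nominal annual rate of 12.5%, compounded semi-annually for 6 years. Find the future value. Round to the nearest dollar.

C$7,038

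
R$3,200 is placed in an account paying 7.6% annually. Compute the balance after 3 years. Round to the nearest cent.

FV = 3,200 × (1 + 0.076)^3 = 3,986.4543

R$3,986.45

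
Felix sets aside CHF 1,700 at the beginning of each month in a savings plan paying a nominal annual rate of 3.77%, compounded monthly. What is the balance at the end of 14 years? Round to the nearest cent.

CHF 376,602.67

Periodic rate i = 0.0377/12 = 0.00314167; n = 14 × 12 = 168 periods.
Accumulation factor s(168|0.00314167) × (1+i) = 221.530980; FV = 1700 × 221.530980 = 376,602.6662
Payments are at the start of each period, so multiply by (1+i).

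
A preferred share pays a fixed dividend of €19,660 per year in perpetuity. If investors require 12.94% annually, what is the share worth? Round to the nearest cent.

PV = C/r = 19660/0.1294 = 151,931.9938

€151,931.99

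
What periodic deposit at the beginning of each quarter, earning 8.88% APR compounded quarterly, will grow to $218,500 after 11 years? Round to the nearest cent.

Periodic rate i = 0.0888/4 = 0.0222; n = 11 × 4 = 44 periods.
PMT = 218500 / ( [(1+0.0222)^44 − 1] / 0.0222 × (1+i) ) = 218500 / 74.948297 = 2,915.3431

$2,915.34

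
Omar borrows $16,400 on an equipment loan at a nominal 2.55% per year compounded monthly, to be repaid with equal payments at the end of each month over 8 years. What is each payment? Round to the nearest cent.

Periodic rate i = 0.0255/12 = 0.002125; n = 8 × 12 = 96 periods.
Annuity-PV factor = 86.758169; PMT = 16400 / 86.758169 = 189.0312

$189.03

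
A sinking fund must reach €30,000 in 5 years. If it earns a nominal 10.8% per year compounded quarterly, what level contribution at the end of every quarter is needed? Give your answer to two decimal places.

€1,150.96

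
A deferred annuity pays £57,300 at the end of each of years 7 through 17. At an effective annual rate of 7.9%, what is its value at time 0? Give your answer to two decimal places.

£260,477.89

Value one period before first payment (t=6): 57300 × [1 − (1+0.079)^(−11)] / 0.079 = 57300 × 7.173728 = 411,054.6228
Discount back 6 years: 411,054.6228 × (1+0.079)^(−6) = 411,054.6228 × 0.633682 = 260,477.8920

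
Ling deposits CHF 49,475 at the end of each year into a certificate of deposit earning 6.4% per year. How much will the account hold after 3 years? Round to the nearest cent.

CHF 158,126.85

FV = PMT · [(1+i)^n − 1] / i = 49475 · 3.196096 = 158,126.8496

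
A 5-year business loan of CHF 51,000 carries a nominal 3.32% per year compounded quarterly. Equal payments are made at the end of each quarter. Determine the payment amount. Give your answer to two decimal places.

With 4 periods per year: i = 0.0083, n = 20.
Annuity-PV factor = 18.358222; PMT = 51000 / 18.358222 = 2,778.0467

CHF 2,778.05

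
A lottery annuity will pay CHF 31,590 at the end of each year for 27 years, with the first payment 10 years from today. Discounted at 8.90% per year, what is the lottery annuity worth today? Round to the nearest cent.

CHF 148,294.05

PV at t=9 (ordinary 27-year annuity): 31590 × a(27|0.089) = 31590 × 10.111720 = 319,429.2253
Discount back 9 years: 319,429.2253 × (1+0.089)^(−9) = 319,429.2253 × 0.464247 = 148,294.0514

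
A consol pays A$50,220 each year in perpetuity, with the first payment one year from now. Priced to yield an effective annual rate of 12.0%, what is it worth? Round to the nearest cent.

A$418,500.00

PV = PMT / i = 50220 / 0.12 = 418,500.0000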